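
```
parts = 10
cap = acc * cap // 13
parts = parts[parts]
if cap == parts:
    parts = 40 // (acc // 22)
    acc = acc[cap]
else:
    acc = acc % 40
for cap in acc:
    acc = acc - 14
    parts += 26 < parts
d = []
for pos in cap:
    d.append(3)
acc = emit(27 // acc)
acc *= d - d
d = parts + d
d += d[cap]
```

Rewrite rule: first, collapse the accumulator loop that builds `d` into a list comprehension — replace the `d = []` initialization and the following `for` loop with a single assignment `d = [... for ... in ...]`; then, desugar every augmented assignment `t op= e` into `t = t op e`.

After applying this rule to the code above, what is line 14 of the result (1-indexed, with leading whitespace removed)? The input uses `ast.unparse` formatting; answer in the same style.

Transformed code:
parts = 10
cap = acc * cap // 13
parts = parts[parts]
if cap == parts:
    parts = 40 // (acc // 22)
    acc = acc[cap]
else:
    acc = acc % 40
for cap in acc:
    acc = acc - 14
    parts = parts + (26 < parts)
d = [3 for pos in cap]
acc = emit(27 // acc)
acc = acc * (d - d)
d = parts + d
d = d + d[cap]

acc = acc * (d - d)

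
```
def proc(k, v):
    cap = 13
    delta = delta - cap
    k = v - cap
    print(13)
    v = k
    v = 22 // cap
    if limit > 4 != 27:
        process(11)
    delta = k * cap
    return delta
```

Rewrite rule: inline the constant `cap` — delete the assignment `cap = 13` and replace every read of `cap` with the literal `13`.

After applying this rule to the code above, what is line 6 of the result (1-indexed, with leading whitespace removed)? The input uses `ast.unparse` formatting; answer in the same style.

Transformed code:
def proc(k, v):
    delta = delta - 13
    k = v - 13
    print(13)
    v = k
    v = 22 // 13
    if limit > 4 != 27:
        process(11)
    delta = k * 13
    return delta

v = 22 // 13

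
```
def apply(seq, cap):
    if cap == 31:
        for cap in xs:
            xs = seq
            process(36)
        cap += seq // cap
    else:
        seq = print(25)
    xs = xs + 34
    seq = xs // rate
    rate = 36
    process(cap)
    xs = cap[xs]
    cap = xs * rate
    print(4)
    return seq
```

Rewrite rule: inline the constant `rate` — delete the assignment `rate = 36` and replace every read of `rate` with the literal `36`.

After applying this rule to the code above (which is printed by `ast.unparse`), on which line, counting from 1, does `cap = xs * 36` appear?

13

Transformed code:
def apply(seq, cap):
    if cap == 31:
        for cap in xs:
            xs = seq
            process(36)
        cap += seq // cap
    else:
        seq = print(25)
    xs = xs + 34
    seq = xs // 36
    process(cap)
    xs = cap[xs]
    cap = xs * 36
    print(4)
    return seq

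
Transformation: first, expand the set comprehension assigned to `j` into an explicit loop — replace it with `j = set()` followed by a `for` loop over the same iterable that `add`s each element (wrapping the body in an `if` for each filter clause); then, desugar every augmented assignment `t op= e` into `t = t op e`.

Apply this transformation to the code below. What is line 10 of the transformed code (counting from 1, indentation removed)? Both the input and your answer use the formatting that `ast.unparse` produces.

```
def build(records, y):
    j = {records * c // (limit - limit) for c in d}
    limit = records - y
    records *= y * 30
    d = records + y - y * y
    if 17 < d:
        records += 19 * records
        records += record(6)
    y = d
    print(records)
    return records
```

records = records + record(6)

Transformed code:
def build(records, y):
    j = set()
    for c in d:
        j.add(records * c // (limit - limit))
    limit = records - y
    records = records * (y * 30)
    d = records + y - y * y
    if 17 < d:
        records = records + 19 * records
        records = records + record(6)
    y = d
    print(records)
    return records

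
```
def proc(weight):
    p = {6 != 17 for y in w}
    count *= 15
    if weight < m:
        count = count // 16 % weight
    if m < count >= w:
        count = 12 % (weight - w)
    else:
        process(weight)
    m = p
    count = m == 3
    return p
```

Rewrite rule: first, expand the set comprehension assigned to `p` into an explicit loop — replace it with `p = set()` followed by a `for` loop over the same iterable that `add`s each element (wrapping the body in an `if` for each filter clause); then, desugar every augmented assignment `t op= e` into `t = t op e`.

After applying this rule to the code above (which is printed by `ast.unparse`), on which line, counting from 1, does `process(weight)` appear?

11

Transformed code:
def proc(weight):
    p = set()
    for y in w:
        p.add(6 != 17)
    count = count * 15
    if weight < m:
        count = count // 16 % weight
    if m < count >= w:
        count = 12 % (weight - w)
    else:
        process(weight)
    m = p
    count = m == 3
    return p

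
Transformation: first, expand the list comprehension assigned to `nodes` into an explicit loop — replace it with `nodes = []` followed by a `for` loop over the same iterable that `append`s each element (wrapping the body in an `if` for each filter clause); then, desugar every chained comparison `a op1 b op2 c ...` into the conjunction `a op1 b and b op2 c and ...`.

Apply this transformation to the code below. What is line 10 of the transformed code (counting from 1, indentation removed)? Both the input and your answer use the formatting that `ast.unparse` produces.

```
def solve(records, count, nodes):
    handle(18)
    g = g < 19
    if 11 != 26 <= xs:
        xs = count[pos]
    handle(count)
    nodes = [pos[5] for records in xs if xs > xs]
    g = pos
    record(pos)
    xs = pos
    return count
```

nodes.append(pos[5])

Transformed code:
def solve(records, count, nodes):
    handle(18)
    g = g < 19
    if 11 != 26 and 26 <= xs:
        xs = count[pos]
    handle(count)
    nodes = []
    for records in xs:
        if xs > xs:
            nodes.append(pos[5])
    g = pos
    record(pos)
    xs = pos
    return count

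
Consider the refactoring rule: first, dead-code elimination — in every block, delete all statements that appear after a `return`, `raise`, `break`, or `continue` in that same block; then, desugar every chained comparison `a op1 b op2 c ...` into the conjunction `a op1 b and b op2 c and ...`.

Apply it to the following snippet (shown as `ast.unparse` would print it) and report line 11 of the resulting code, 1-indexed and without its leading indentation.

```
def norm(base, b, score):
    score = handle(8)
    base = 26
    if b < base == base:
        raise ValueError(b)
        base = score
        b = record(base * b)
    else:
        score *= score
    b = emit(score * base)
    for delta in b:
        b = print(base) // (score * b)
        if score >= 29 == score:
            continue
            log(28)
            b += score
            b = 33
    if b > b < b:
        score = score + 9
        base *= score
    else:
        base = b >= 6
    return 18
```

if score >= 29 and 29 == score:

Transformed code:
def norm(base, b, score):
    score = handle(8)
    base = 26
    if b < base and base == base:
        raise ValueError(b)
    else:
        score *= score
    b = emit(score * base)
    for delta in b:
        b = print(base) // (score * b)
        if score >= 29 and 29 == score:
            continue
    if b > b and b < b:
        score = score + 9
        base *= score
    else:
        base = b >= 6
    return 18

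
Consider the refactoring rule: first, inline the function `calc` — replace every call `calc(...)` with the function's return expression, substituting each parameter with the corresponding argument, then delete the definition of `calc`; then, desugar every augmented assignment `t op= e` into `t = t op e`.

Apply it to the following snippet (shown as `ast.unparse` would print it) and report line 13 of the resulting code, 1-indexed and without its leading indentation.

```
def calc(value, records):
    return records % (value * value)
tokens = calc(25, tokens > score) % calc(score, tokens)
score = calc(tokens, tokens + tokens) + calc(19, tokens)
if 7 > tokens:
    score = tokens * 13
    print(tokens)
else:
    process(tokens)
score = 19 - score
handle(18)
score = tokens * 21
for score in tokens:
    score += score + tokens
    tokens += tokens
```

tokens = tokens + tokens

Transformed code:
tokens = (tokens > score) % (25 * 25) % (tokens % (score * score))
score = (tokens + tokens) % (tokens * tokens) + tokens % (19 * 19)
if 7 > tokens:
    score = tokens * 13
    print(tokens)
else:
    process(tokens)
score = 19 - score
handle(18)
score = tokens * 21
for score in tokens:
    score = score + (score + tokens)
    tokens = tokens + tokens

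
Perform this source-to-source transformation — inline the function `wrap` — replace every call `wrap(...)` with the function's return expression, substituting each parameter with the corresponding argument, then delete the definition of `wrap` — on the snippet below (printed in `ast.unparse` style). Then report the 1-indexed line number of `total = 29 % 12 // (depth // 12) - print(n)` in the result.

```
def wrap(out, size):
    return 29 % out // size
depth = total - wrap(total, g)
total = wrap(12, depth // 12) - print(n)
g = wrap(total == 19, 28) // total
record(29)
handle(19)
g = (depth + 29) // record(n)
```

Transformed code:
depth = total - 29 % total // g
total = 29 % 12 // (depth // 12) - print(n)
g = 29 % (total == 19) // 28 // total
record(29)
handle(19)
g = (depth + 29) // record(n)

2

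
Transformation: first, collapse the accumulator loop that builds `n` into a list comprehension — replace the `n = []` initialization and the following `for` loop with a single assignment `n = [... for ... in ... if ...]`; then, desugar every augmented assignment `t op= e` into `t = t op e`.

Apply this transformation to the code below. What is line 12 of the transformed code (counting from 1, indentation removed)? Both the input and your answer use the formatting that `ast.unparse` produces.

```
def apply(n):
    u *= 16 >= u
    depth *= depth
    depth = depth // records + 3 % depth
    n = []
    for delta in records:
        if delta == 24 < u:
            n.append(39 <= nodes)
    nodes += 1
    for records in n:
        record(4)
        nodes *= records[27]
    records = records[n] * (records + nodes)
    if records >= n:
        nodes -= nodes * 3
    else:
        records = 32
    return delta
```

Transformed code:
def apply(n):
    u = u * (16 >= u)
    depth = depth * depth
    depth = depth // records + 3 % depth
    n = [39 <= nodes for delta in records if delta == 24 < u]
    nodes = nodes + 1
    for records in n:
        record(4)
        nodes = nodes * records[27]
    records = records[n] * (records + nodes)
    if records >= n:
        nodes = nodes - nodes * 3
    else:
        records = 32
    return delta

nodes = nodes - nodes * 3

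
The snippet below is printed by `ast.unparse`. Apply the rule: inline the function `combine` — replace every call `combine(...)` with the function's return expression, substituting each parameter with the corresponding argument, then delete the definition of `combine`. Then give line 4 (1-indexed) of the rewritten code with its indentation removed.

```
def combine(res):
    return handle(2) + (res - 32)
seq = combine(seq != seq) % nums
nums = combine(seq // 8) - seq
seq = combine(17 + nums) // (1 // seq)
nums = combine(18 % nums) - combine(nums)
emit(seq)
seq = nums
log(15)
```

Transformed code:
seq = (handle(2) + ((seq != seq) - 32)) % nums
nums = handle(2) + (seq // 8 - 32) - seq
seq = (handle(2) + (17 + nums - 32)) // (1 // seq)
nums = handle(2) + (18 % nums - 32) - (handle(2) + (nums - 32))
emit(seq)
seq = nums
log(15)

nums = handle(2) + (18 % nums - 32) - (handle(2) + (nums - 32))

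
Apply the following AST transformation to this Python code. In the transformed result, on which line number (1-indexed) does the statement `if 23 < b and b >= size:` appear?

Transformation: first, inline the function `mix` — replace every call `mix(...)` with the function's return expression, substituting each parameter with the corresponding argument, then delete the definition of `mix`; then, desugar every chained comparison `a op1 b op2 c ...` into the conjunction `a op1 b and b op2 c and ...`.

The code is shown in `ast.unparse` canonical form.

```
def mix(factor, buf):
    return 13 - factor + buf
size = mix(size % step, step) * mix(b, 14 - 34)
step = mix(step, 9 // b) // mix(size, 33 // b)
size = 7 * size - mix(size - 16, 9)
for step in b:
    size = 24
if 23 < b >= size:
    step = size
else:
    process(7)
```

Transformed code:
size = (13 - size % step + step) * (13 - b + (14 - 34))
step = (13 - step + 9 // b) // (13 - size + 33 // b)
size = 7 * size - (13 - (size - 16) + 9)
for step in b:
    size = 24
if 23 < b and b >= size:
    step = size
else:
    process(7)

6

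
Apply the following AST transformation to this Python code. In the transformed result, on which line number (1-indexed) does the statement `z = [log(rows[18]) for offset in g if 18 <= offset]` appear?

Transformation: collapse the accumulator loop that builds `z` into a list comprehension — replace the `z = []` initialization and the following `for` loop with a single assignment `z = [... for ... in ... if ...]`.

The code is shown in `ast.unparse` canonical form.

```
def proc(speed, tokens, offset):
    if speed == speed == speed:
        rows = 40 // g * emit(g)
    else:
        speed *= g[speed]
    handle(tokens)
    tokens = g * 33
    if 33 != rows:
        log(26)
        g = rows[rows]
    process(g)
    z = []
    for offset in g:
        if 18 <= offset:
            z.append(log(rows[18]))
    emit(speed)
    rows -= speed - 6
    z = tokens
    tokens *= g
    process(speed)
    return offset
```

12

Transformed code:
def proc(speed, tokens, offset):
    if speed == speed == speed:
        rows = 40 // g * emit(g)
    else:
        speed *= g[speed]
    handle(tokens)
    tokens = g * 33
    if 33 != rows:
        log(26)
        g = rows[rows]
    process(g)
    z = [log(rows[18]) for offset in g if 18 <= offset]
    emit(speed)
    rows -= speed - 6
    z = tokens
    tokens *= g
    process(speed)
    return offset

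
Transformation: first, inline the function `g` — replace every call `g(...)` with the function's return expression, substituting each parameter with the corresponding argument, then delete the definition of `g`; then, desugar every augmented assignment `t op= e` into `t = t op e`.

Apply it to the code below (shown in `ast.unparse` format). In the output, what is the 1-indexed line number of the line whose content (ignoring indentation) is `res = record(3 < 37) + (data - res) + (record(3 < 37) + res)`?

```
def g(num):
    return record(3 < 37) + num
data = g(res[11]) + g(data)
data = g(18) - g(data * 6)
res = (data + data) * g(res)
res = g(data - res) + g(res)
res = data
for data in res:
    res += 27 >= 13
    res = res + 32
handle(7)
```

Transformed code:
data = record(3 < 37) + res[11] + (record(3 < 37) + data)
data = record(3 < 37) + 18 - (record(3 < 37) + data * 6)
res = (data + data) * (record(3 < 37) + res)
res = record(3 < 37) + (data - res) + (record(3 < 37) + res)
res = data
for data in res:
    res = res + (27 >= 13)
    res = res + 32
handle(7)

4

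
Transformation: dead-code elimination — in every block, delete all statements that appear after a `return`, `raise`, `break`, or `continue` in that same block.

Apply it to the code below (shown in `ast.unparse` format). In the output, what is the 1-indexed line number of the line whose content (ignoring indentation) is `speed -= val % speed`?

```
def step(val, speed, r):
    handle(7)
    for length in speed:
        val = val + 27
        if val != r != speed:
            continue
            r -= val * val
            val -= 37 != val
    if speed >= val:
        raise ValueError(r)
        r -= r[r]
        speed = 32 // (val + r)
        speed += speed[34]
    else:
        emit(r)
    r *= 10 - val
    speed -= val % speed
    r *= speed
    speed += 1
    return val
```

Transformed code:
def step(val, speed, r):
    handle(7)
    for length in speed:
        val = val + 27
        if val != r != speed:
            continue
    if speed >= val:
        raise ValueError(r)
    else:
        emit(r)
    r *= 10 - val
    speed -= val % speed
    r *= speed
    speed += 1
    return val

12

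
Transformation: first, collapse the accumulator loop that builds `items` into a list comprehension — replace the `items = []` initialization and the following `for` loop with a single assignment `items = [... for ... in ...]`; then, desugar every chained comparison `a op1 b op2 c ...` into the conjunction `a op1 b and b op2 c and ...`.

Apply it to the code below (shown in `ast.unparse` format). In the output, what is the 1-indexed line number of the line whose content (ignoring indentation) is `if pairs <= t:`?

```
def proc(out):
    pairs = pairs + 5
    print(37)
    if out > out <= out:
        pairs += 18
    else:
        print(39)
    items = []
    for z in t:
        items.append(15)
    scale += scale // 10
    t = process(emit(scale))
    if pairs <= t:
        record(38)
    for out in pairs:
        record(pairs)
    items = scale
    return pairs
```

Transformed code:
def proc(out):
    pairs = pairs + 5
    print(37)
    if out > out and out <= out:
        pairs += 18
    else:
        print(39)
    items = [15 for z in t]
    scale += scale // 10
    t = process(emit(scale))
    if pairs <= t:
        record(38)
    for out in pairs:
        record(pairs)
    items = scale
    return pairs

11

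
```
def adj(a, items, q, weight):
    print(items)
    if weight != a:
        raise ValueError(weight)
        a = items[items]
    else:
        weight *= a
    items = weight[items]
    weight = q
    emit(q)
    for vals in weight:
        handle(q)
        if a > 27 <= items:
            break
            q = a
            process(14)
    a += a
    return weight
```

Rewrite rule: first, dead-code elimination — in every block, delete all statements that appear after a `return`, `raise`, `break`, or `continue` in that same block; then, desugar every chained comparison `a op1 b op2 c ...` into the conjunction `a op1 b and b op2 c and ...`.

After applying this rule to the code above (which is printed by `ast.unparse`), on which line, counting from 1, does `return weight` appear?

15

Transformed code:
def adj(a, items, q, weight):
    print(items)
    if weight != a:
        raise ValueError(weight)
    else:
        weight *= a
    items = weight[items]
    weight = q
    emit(q)
    for vals in weight:
        handle(q)
        if a > 27 and 27 <= items:
            break
    a += a
    return weight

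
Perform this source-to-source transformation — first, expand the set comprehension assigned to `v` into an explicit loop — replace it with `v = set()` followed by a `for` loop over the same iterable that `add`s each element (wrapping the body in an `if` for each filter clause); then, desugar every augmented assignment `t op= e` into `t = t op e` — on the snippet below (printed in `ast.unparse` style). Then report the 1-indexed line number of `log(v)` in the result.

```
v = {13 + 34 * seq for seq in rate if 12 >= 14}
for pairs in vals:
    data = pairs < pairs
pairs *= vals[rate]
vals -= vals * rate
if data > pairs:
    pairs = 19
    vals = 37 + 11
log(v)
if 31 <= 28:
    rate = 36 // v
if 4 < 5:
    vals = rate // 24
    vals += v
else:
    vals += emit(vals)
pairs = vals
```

12

Transformed code:
v = set()
for seq in rate:
    if 12 >= 14:
        v.add(13 + 34 * seq)
for pairs in vals:
    data = pairs < pairs
pairs = pairs * vals[rate]
vals = vals - vals * rate
if data > pairs:
    pairs = 19
    vals = 37 + 11
log(v)
if 31 <= 28:
    rate = 36 // v
if 4 < 5:
    vals = rate // 24
    vals = vals + v
else:
    vals = vals + emit(vals)
pairs = vals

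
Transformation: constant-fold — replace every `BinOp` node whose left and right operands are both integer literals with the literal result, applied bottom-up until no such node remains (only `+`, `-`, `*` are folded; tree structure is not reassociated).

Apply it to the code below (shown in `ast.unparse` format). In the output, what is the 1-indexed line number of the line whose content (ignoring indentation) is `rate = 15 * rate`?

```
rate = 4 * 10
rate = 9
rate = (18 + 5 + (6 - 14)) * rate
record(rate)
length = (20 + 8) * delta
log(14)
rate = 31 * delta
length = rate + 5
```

Transformed code:
rate = 40
rate = 9
rate = 15 * rate
record(rate)
length = 28 * delta
log(14)
rate = 31 * delta
length = rate + 5

3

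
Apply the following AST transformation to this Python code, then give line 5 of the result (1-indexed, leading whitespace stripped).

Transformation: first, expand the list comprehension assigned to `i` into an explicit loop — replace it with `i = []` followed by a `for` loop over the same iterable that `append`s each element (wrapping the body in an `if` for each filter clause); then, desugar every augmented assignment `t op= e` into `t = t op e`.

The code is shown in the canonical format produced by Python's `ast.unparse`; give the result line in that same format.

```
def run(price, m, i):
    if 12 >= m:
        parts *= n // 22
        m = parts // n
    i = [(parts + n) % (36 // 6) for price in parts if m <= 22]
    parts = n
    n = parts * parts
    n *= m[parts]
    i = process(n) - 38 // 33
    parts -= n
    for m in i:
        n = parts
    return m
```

i = []

Transformed code:
def run(price, m, i):
    if 12 >= m:
        parts = parts * (n // 22)
        m = parts // n
    i = []
    for price in parts:
        if m <= 22:
            i.append((parts + n) % (36 // 6))
    parts = n
    n = parts * parts
    n = n * m[parts]
    i = process(n) - 38 // 33
    parts = parts - n
    for m in i:
        n = parts
    return m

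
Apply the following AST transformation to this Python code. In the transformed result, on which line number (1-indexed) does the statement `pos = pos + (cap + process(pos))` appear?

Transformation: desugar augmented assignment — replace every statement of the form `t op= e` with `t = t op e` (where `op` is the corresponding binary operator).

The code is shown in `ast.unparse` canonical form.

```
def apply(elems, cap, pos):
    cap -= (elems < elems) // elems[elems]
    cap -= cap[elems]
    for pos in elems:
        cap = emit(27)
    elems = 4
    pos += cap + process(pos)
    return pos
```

Transformed code:
def apply(elems, cap, pos):
    cap = cap - (elems < elems) // elems[elems]
    cap = cap - cap[elems]
    for pos in elems:
        cap = emit(27)
    elems = 4
    pos = pos + (cap + process(pos))
    return pos

7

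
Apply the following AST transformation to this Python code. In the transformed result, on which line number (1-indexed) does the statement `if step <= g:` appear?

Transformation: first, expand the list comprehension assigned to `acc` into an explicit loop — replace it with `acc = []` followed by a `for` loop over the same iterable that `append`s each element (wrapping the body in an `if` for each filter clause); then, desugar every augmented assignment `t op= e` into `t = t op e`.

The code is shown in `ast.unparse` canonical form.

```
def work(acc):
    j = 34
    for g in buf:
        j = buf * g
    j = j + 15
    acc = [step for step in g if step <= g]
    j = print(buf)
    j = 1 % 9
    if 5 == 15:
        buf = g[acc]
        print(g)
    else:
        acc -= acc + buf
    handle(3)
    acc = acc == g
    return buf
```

Transformed code:
def work(acc):
    j = 34
    for g in buf:
        j = buf * g
    j = j + 15
    acc = []
    for step in g:
        if step <= g:
            acc.append(step)
    j = print(buf)
    j = 1 % 9
    if 5 == 15:
        buf = g[acc]
        print(g)
    else:
        acc = acc - (acc + buf)
    handle(3)
    acc = acc == g
    return buf

8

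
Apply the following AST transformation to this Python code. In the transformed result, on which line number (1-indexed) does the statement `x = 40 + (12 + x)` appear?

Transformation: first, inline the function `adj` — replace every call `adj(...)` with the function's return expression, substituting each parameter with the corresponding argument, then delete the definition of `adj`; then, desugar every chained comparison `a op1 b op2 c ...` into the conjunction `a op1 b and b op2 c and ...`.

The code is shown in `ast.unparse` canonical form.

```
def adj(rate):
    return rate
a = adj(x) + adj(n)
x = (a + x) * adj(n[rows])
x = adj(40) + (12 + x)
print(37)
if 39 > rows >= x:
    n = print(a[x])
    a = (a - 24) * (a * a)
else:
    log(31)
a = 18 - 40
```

Transformed code:
a = x + n
x = (a + x) * n[rows]
x = 40 + (12 + x)
print(37)
if 39 > rows and rows >= x:
    n = print(a[x])
    a = (a - 24) * (a * a)
else:
    log(31)
a = 18 - 40

3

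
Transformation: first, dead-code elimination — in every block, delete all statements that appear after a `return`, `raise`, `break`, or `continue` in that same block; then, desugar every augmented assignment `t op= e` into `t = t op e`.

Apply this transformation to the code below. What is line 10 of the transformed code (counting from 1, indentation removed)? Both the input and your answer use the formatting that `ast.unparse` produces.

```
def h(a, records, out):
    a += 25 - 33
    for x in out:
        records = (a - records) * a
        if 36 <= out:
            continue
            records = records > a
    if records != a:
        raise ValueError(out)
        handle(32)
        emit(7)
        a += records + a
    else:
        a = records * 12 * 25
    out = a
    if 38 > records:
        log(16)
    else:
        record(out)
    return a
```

Transformed code:
def h(a, records, out):
    a = a + (25 - 33)
    for x in out:
        records = (a - records) * a
        if 36 <= out:
            continue
    if records != a:
        raise ValueError(out)
    else:
        a = records * 12 * 25
    out = a
    if 38 > records:
        log(16)
    else:
        record(out)
    return a

a = records * 12 * 25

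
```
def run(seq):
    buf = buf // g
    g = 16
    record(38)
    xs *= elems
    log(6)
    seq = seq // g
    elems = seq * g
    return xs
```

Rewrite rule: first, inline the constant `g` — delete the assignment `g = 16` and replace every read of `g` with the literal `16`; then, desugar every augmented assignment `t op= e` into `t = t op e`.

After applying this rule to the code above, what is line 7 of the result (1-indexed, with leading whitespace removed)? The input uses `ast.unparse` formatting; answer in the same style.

Transformed code:
def run(seq):
    buf = buf // 16
    record(38)
    xs = xs * elems
    log(6)
    seq = seq // 16
    elems = seq * 16
    return xs

elems = seq * 16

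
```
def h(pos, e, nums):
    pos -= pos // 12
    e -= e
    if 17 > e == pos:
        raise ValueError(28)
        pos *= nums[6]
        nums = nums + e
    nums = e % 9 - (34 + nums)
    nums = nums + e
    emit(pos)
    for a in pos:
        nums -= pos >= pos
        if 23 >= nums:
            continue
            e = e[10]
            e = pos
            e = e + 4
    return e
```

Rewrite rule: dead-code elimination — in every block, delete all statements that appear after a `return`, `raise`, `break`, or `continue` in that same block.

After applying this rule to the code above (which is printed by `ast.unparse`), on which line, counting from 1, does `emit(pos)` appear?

8

Transformed code:
def h(pos, e, nums):
    pos -= pos // 12
    e -= e
    if 17 > e == pos:
        raise ValueError(28)
    nums = e % 9 - (34 + nums)
    nums = nums + e
    emit(pos)
    for a in pos:
        nums -= pos >= pos
        if 23 >= nums:
            continue
    return e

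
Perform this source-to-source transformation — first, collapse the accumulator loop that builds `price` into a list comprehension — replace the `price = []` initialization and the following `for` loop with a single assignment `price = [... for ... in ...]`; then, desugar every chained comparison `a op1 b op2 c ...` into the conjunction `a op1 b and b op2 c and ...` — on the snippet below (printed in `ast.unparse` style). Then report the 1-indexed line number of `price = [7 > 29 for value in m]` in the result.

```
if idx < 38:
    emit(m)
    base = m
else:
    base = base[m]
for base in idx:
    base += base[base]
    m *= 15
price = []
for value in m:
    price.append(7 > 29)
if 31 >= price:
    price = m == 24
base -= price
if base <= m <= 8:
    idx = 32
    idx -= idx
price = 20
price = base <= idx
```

9

Transformed code:
if idx < 38:
    emit(m)
    base = m
else:
    base = base[m]
for base in idx:
    base += base[base]
    m *= 15
price = [7 > 29 for value in m]
if 31 >= price:
    price = m == 24
base -= price
if base <= m and m <= 8:
    idx = 32
    idx -= idx
price = 20
price = base <= idx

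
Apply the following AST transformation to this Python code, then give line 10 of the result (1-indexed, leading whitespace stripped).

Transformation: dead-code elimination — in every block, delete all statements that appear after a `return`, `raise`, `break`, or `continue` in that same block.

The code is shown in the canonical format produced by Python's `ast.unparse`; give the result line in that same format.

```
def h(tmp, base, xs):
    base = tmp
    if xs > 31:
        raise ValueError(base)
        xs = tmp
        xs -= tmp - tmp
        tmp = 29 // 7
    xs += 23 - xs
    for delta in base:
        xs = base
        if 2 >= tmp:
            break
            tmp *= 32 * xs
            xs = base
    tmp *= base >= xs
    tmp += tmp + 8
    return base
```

tmp *= base >= xs

Transformed code:
def h(tmp, base, xs):
    base = tmp
    if xs > 31:
        raise ValueError(base)
    xs += 23 - xs
    for delta in base:
        xs = base
        if 2 >= tmp:
            break
    tmp *= base >= xs
    tmp += tmp + 8
    return base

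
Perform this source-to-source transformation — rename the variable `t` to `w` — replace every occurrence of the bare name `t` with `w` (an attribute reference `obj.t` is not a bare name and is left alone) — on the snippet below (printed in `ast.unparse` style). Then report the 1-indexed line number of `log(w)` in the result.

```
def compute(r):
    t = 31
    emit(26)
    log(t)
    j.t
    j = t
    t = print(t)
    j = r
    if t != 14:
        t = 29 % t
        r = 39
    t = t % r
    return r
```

4

Transformed code:
def compute(r):
    w = 31
    emit(26)
    log(w)
    j.t
    j = w
    w = print(w)
    j = r
    if w != 14:
        w = 29 % w
        r = 39
    w = w % r
    return r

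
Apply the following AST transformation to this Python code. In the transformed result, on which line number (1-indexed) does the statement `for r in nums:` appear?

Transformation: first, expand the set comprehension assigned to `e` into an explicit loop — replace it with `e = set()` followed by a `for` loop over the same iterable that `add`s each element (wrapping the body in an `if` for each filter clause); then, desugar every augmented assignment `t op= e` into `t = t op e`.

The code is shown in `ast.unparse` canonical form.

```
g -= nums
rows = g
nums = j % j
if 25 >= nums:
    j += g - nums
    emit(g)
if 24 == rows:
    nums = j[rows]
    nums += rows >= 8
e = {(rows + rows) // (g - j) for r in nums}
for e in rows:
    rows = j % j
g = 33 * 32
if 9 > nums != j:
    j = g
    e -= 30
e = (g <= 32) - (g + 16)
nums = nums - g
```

Transformed code:
g = g - nums
rows = g
nums = j % j
if 25 >= nums:
    j = j + (g - nums)
    emit(g)
if 24 == rows:
    nums = j[rows]
    nums = nums + (rows >= 8)
e = set()
for r in nums:
    e.add((rows + rows) // (g - j))
for e in rows:
    rows = j % j
g = 33 * 32
if 9 > nums != j:
    j = g
    e = e - 30
e = (g <= 32) - (g + 16)
nums = nums - g

11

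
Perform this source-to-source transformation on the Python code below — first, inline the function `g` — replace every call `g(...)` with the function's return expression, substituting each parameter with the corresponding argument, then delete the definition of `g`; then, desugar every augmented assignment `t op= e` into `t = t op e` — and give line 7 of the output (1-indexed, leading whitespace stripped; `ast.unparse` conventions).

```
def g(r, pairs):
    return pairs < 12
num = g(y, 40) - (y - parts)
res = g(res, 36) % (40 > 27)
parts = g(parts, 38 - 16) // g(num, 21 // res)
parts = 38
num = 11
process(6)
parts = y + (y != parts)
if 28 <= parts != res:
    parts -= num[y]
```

parts = y + (y != parts)

Transformed code:
num = (40 < 12) - (y - parts)
res = (36 < 12) % (40 > 27)
parts = (38 - 16 < 12) // (21 // res < 12)
parts = 38
num = 11
process(6)
parts = y + (y != parts)
if 28 <= parts != res:
    parts = parts - num[y]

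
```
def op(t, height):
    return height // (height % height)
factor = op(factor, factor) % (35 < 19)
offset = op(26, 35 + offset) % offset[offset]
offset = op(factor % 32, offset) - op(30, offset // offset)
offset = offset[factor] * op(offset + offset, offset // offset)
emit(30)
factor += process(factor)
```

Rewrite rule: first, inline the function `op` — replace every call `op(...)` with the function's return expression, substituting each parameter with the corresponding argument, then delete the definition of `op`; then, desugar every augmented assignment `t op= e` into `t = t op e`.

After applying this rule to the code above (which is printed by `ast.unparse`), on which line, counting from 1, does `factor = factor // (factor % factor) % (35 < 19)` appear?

Transformed code:
factor = factor // (factor % factor) % (35 < 19)
offset = (35 + offset) // ((35 + offset) % (35 + offset)) % offset[offset]
offset = offset // (offset % offset) - offset // offset // (offset // offset % (offset // offset))
offset = offset[factor] * (offset // offset // (offset // offset % (offset // offset)))
emit(30)
factor = factor + process(factor)

1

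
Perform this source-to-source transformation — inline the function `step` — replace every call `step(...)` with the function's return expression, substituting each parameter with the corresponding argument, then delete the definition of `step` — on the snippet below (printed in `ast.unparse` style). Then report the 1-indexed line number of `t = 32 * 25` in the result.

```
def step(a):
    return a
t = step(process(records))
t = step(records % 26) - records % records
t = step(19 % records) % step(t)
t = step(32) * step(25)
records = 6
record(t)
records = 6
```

Transformed code:
t = process(records)
t = records % 26 - records % records
t = 19 % records % t
t = 32 * 25
records = 6
record(t)
records = 6

4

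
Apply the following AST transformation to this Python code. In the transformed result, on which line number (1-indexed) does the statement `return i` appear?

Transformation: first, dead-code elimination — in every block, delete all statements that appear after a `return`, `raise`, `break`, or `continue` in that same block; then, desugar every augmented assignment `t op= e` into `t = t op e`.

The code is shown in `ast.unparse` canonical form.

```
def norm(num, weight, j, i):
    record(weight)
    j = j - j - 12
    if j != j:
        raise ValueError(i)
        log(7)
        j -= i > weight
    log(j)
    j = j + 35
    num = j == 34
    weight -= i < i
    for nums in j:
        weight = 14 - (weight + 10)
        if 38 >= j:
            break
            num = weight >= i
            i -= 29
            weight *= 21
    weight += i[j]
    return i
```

15

Transformed code:
def norm(num, weight, j, i):
    record(weight)
    j = j - j - 12
    if j != j:
        raise ValueError(i)
    log(j)
    j = j + 35
    num = j == 34
    weight = weight - (i < i)
    for nums in j:
        weight = 14 - (weight + 10)
        if 38 >= j:
            break
    weight = weight + i[j]
    return i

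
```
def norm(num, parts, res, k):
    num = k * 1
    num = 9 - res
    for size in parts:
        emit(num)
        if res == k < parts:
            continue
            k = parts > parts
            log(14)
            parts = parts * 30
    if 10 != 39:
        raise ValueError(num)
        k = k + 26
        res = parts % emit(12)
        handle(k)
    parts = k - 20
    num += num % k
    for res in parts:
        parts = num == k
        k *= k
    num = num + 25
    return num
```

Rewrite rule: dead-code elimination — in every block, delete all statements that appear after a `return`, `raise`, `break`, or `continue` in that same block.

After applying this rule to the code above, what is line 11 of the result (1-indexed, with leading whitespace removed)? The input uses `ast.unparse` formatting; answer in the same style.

num += num % k

Transformed code:
def norm(num, parts, res, k):
    num = k * 1
    num = 9 - res
    for size in parts:
        emit(num)
        if res == k < parts:
            continue
    if 10 != 39:
        raise ValueError(num)
    parts = k - 20
    num += num % k
    for res in parts:
        parts = num == k
        k *= k
    num = num + 25
    return num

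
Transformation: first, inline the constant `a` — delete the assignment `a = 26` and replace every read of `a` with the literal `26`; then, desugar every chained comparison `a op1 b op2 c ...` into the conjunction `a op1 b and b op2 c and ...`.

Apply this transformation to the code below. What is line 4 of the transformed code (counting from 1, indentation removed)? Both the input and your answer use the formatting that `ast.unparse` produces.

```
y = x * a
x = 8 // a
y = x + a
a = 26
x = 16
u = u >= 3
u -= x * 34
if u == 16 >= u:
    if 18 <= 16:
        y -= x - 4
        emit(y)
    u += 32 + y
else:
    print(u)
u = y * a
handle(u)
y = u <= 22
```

x = 16

Transformed code:
y = x * 26
x = 8 // 26
y = x + 26
x = 16
u = u >= 3
u -= x * 34
if u == 16 and 16 >= u:
    if 18 <= 16:
        y -= x - 4
        emit(y)
    u += 32 + y
else:
    print(u)
u = y * 26
handle(u)
y = u <= 22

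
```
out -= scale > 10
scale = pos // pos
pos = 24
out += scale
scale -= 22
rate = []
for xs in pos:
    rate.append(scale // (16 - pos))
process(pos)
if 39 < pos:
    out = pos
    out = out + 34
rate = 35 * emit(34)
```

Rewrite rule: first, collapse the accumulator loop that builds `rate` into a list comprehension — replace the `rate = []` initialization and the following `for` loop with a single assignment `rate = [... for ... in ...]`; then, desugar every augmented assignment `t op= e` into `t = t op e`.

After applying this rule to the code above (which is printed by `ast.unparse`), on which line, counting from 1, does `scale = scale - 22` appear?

Transformed code:
out = out - (scale > 10)
scale = pos // pos
pos = 24
out = out + scale
scale = scale - 22
rate = [scale // (16 - pos) for xs in pos]
process(pos)
if 39 < pos:
    out = pos
    out = out + 34
rate = 35 * emit(34)

5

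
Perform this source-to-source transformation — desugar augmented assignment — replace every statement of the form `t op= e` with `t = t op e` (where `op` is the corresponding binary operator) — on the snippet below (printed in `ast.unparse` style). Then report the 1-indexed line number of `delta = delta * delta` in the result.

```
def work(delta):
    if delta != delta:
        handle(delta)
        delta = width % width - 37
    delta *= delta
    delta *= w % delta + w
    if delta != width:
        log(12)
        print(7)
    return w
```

Transformed code:
def work(delta):
    if delta != delta:
        handle(delta)
        delta = width % width - 37
    delta = delta * delta
    delta = delta * (w % delta + w)
    if delta != width:
        log(12)
        print(7)
    return w

5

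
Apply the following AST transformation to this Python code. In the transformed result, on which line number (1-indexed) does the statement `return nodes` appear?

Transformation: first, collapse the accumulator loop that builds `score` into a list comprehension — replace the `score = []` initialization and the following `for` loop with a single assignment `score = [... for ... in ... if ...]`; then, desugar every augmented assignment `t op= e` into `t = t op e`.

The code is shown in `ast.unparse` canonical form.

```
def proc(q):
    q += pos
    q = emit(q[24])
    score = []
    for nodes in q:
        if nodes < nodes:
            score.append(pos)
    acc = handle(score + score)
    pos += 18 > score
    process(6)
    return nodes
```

Transformed code:
def proc(q):
    q = q + pos
    q = emit(q[24])
    score = [pos for nodes in q if nodes < nodes]
    acc = handle(score + score)
    pos = pos + (18 > score)
    process(6)
    return nodes

8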